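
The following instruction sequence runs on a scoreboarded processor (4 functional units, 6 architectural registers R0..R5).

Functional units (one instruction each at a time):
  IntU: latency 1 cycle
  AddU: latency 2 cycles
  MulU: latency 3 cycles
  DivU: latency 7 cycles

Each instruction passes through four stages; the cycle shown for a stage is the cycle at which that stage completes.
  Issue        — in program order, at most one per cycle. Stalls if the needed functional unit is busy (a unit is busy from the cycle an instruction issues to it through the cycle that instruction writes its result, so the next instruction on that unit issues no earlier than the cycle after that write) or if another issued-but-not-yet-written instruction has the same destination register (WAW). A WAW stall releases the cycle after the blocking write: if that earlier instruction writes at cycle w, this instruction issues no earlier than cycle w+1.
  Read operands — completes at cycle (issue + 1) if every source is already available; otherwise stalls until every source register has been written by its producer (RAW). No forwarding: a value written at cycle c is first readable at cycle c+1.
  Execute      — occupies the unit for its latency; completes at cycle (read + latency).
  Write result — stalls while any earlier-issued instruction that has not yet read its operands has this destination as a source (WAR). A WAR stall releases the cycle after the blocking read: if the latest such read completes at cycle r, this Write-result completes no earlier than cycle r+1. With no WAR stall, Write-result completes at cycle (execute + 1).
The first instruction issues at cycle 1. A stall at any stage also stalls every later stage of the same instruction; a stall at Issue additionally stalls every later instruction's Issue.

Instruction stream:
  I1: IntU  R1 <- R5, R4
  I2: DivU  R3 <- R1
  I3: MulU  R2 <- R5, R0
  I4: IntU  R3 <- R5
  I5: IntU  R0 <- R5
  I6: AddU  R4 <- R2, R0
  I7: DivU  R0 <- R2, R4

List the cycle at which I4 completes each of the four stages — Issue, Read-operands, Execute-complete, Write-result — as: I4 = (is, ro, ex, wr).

  I1 | 1 | 2 | 3 | 4
  I2 | 2 | 5 | 12 | 13   RAW R1: wait I1 write@4
  I3 | 3 | 4 | 7 | 8
  I4 | 14 | 15 | 16 | 17   WAW R3: wait I2 write@13
  I5 | 18 | 19 | 20 | 21   struct: IntU busy until I4 writes@17
  I6 | 19 | 22 | 24 | 25   RAW R0: wait I5 write@21
  I7 | 22 | 26 | 33 | 34   WAW R0: wait I5 write@21 · RAW R4: wait I6 write@25

I4 = (14, 15, 16, 17)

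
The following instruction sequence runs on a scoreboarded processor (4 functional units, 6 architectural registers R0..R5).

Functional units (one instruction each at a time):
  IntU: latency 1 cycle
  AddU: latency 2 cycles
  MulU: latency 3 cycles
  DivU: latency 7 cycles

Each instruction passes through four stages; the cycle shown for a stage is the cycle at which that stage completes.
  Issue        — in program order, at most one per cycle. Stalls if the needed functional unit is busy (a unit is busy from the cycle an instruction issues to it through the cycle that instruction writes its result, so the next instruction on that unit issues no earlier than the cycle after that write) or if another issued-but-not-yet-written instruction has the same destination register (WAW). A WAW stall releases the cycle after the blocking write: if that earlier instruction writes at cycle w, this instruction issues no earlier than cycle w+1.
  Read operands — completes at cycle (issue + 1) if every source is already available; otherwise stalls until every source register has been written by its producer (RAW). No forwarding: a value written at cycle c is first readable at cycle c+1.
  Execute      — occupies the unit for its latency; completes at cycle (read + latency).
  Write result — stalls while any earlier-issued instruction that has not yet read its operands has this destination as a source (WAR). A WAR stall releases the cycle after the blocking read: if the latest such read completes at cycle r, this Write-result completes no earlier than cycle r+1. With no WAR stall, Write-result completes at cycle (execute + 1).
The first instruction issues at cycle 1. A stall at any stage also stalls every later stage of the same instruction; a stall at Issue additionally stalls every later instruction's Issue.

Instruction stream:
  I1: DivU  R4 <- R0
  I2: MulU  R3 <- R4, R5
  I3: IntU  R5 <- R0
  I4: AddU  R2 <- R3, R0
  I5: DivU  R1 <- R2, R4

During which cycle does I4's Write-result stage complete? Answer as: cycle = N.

cycle = 19

cycle 1: I1 issues→DivU
cycle 2: I1 reads, I2 issues→MulU
cycle 3: I3 issues→IntU
cycle 4: I3 reads, I4 issues→AddU
cycle 5: I3 exec-done
cycle 9: I1 exec-done
cycle 10: I1 writes R4
cycle 11: I2 reads, I5 issues→DivU
cycle 12: I3 writes R5
cycle 14: I2 exec-done
cycle 15: I2 writes R3
cycle 16: I4 reads
cycle 18: I4 exec-done
cycle 19: I4 writes R2
cycle 20: I5 reads
cycle 27: I5 exec-done
cycle 28: I5 writes R1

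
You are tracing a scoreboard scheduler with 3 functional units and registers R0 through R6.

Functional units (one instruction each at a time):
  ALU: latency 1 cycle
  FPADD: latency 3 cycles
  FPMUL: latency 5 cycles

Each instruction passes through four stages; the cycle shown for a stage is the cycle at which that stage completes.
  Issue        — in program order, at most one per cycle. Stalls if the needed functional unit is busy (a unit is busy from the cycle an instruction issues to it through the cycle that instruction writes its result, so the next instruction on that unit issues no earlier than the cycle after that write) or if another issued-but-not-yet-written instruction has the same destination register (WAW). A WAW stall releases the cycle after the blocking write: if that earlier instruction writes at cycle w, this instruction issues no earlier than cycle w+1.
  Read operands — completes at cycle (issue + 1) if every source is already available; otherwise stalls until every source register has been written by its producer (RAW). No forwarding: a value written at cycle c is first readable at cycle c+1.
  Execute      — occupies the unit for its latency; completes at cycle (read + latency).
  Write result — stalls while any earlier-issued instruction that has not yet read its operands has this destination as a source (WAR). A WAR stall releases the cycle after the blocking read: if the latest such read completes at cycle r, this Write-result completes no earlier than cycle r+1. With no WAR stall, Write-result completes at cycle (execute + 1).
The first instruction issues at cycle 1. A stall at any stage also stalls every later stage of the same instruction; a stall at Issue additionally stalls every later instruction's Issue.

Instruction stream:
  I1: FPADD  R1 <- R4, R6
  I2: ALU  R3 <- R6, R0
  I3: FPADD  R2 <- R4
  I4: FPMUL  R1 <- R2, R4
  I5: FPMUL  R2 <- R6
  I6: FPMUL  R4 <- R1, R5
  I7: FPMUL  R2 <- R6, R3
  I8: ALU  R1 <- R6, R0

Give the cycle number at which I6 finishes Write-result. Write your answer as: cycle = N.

cycle = 35

[1] issue I1 (FPADD)
[2] I1 read-ops; issue I2 (ALU)
[3] I2 read-ops
[4] I2 finished on ALU
[5] I1 finished on FPADD; I2→R3
[6] I1→R1
[7] issue I3 (FPADD)
[8] I3 read-ops; issue I4 (FPMUL)
[11] I3 finished on FPADD
[12] I3→R2
[13] I4 read-ops
[18] I4 finished on FPMUL
[19] I4→R1
[20] issue I5 (FPMUL)
[21] I5 read-ops
[26] I5 finished on FPMUL
[27] I5→R2
[28] issue I6 (FPMUL)
[29] I6 read-ops
[34] I6 finished on FPMUL
[35] I6→R4
[36] issue I7 (FPMUL)
[37] I7 read-ops; issue I8 (ALU)
[38] I8 read-ops
[39] I8 finished on ALU
[40] I8→R1
[42] I7 finished on FPMUL
[43] I7→R2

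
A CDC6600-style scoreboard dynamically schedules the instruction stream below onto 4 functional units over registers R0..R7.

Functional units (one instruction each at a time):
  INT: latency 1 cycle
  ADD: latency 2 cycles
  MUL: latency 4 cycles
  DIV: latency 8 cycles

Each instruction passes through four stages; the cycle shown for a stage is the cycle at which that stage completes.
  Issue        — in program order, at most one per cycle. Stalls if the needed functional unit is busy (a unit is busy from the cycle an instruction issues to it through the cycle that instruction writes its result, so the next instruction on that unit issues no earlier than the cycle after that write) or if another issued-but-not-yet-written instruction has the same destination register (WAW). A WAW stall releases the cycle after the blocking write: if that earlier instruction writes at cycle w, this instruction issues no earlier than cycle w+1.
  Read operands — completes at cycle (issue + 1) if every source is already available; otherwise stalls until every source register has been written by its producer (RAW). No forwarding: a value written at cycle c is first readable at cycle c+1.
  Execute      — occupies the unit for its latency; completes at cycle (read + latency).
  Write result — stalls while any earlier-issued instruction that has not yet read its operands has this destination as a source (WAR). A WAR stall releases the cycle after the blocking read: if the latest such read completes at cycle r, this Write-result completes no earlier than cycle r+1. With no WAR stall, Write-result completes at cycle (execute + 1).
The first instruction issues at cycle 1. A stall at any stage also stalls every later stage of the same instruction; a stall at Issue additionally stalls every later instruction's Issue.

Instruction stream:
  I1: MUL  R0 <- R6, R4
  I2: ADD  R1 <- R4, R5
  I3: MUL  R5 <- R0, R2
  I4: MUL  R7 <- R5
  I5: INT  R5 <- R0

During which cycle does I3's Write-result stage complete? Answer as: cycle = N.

cycle = 14

cycle 1: I1 dispatched to MUL
cycle 2: I1 operands ready, I2 dispatched to ADD
cycle 3: I2 operands ready
cycle 5: I2 complete
cycle 6: I1 complete, R1←I2
cycle 7: R0←I1
cycle 8: I3 dispatched to MUL
cycle 9: I3 operands ready
cycle 13: I3 complete
cycle 14: R5←I3
cycle 15: I4 dispatched to MUL
cycle 16: I4 operands ready, I5 dispatched to INT
cycle 17: I5 operands ready
cycle 18: I5 complete
cycle 19: R5←I5
cycle 20: I4 complete
cycle 21: R7←I4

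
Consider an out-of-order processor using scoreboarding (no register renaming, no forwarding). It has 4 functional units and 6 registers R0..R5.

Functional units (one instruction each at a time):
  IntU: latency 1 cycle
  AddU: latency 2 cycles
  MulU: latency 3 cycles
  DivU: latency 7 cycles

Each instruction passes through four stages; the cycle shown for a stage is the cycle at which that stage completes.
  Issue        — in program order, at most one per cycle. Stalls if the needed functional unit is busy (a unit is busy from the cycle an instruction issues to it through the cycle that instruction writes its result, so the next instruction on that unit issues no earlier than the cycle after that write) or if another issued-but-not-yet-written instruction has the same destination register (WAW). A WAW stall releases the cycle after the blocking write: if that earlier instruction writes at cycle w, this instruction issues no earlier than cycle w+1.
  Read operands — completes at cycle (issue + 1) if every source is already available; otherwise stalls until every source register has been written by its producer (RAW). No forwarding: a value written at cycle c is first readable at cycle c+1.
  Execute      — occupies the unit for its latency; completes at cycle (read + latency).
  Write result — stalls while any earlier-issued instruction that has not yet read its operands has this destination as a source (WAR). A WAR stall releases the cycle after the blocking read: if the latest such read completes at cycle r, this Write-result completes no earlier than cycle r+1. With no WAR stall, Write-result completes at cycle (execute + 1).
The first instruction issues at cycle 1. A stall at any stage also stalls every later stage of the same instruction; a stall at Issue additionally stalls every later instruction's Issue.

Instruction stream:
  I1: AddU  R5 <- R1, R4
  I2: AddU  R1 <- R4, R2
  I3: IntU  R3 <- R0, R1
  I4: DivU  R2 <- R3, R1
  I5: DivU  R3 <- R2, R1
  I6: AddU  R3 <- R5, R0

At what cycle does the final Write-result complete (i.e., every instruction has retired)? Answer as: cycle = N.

cycle = 37

cycle 1: I1 issues→AddU
cycle 2: I1 reads
cycle 4: I1 exec-done
cycle 5: I1 writes R5
cycle 6: I2 issues→AddU
cycle 7: I2 reads; I3 issues→IntU
cycle 8: I4 issues→DivU
cycle 9: I2 exec-done
cycle 10: I2 writes R1
cycle 11: I3 reads
cycle 12: I3 exec-done
cycle 13: I3 writes R3
cycle 14: I4 reads
cycle 21: I4 exec-done
cycle 22: I4 writes R2
cycle 23: I5 issues→DivU
cycle 24: I5 reads
cycle 31: I5 exec-done
cycle 32: I5 writes R3
cycle 33: I6 issues→AddU
cycle 34: I6 reads
cycle 36: I6 exec-done
cycle 37: I6 writes R3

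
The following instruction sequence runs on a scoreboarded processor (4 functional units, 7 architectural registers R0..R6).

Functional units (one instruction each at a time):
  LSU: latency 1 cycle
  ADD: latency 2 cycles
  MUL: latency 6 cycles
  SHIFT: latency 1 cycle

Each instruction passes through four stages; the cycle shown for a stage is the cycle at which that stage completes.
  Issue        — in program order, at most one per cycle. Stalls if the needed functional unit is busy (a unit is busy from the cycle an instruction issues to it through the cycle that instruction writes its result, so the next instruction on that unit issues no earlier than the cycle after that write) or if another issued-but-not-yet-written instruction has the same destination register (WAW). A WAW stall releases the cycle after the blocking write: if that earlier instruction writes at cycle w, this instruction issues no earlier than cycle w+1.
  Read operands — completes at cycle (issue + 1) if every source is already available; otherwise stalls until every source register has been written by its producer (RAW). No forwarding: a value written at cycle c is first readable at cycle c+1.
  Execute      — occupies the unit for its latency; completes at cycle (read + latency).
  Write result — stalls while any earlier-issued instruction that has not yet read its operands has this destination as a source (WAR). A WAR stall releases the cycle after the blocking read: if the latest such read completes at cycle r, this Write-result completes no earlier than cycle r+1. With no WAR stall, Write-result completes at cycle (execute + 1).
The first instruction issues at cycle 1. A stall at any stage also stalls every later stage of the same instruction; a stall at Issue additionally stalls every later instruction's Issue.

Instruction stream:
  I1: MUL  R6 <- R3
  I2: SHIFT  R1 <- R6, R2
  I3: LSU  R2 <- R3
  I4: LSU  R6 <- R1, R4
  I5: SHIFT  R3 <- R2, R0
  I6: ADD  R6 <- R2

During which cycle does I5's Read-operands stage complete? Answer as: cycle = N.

t=1  I1 issues→MUL
t=2  I1 reads | I2 issues→SHIFT
t=3  I3 issues→LSU
t=4  I3 reads
t=5  I3 exec-done
t=8  I1 exec-done
t=9  I1 writes R6
t=10  I2 reads
t=11  I2 exec-done | I3 writes R2
t=12  I2 writes R1 | I4 issues→LSU
t=13  I4 reads | I5 issues→SHIFT
t=14  I4 exec-done | I5 reads
t=15  I4 writes R6 | I5 exec-done
t=16  I5 writes R3 | I6 issues→ADD
t=17  I6 reads
t=19  I6 exec-done
t=20  I6 writes R6

cycle = 14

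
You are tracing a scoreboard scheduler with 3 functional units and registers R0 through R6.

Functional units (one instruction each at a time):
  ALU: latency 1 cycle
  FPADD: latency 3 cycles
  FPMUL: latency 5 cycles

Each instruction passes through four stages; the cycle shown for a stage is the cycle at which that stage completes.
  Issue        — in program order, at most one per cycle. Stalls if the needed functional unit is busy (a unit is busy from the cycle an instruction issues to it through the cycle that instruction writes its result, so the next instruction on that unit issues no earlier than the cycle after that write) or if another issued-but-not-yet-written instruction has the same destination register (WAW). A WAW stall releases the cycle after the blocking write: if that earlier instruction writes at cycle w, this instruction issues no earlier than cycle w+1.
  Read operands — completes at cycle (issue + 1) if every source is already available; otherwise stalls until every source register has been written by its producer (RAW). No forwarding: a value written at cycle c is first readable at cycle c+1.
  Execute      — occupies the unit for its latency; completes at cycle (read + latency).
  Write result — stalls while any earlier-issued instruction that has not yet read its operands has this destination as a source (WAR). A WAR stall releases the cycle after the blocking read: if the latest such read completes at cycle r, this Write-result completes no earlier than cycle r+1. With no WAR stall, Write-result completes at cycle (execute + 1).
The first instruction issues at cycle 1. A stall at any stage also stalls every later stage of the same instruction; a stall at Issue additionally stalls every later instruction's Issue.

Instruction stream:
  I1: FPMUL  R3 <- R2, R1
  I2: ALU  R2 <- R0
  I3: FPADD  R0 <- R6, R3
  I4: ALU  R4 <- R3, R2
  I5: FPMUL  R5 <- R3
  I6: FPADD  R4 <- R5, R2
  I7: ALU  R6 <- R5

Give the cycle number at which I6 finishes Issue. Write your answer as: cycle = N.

cycle = 14

c1: I1 dispatched to FPMUL
c2: I1 operands ready | I2 dispatched to ALU
c3: I2 operands ready | I3 dispatched to FPADD
c4: I2 complete
c5: R2←I2
c6: I4 dispatched to ALU
c7: I1 complete
c8: R3←I1
c9: I3 operands ready | I4 operands ready | I5 dispatched to FPMUL
c10: I4 complete | I5 operands ready
c11: R4←I4
c12: I3 complete
c13: R0←I3
c14: I6 dispatched to FPADD
c15: I5 complete | I7 dispatched to ALU
c16: R5←I5
c17: I6 operands ready | I7 operands ready
c18: I7 complete
c19: R6←I7
c20: I6 complete
c21: R4←I6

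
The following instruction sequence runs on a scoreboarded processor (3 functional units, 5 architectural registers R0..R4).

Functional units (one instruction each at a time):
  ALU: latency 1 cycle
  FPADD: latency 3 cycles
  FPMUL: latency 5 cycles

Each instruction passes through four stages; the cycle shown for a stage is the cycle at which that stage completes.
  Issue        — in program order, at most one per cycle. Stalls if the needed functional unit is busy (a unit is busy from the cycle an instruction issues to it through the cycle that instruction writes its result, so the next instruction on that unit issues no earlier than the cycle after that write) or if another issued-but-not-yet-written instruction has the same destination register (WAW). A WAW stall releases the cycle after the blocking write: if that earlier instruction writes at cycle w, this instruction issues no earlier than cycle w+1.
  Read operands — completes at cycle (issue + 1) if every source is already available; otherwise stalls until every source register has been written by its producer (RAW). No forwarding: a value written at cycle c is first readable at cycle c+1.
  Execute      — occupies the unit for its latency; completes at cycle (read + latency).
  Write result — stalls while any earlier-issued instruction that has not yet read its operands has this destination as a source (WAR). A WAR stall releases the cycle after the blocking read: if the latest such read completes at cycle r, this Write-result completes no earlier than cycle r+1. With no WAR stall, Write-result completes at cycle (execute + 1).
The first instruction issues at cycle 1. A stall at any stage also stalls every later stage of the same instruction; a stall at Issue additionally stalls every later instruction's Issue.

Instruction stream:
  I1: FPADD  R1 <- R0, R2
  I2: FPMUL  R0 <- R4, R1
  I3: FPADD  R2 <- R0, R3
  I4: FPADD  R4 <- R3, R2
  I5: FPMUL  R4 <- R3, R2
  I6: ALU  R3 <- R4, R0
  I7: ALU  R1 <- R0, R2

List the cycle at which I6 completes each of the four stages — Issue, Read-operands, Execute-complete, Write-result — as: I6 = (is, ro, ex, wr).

I6 = (26, 33, 34, 35)

1) issue 1, read 2, done 5, write 6
2) issue 2, read 7, done 12, write 13  <RAW R1: wait I1 write@6>
3) issue 7, read 14, done 17, write 18  <struct: FPADD busy until I1 writes@6 / RAW R0: wait I2 write@13>
4) issue 19, read 20, done 23, write 24  <struct: FPADD busy until I3 writes@18>
5) issue 25, read 26, done 31, write 32  <WAW R4: wait I4 write@24>
6) issue 26, read 33, done 34, write 35  <RAW R4: wait I5 write@32>
7) issue 36, read 37, done 38, write 39  <struct: ALU busy until I6 writes@35>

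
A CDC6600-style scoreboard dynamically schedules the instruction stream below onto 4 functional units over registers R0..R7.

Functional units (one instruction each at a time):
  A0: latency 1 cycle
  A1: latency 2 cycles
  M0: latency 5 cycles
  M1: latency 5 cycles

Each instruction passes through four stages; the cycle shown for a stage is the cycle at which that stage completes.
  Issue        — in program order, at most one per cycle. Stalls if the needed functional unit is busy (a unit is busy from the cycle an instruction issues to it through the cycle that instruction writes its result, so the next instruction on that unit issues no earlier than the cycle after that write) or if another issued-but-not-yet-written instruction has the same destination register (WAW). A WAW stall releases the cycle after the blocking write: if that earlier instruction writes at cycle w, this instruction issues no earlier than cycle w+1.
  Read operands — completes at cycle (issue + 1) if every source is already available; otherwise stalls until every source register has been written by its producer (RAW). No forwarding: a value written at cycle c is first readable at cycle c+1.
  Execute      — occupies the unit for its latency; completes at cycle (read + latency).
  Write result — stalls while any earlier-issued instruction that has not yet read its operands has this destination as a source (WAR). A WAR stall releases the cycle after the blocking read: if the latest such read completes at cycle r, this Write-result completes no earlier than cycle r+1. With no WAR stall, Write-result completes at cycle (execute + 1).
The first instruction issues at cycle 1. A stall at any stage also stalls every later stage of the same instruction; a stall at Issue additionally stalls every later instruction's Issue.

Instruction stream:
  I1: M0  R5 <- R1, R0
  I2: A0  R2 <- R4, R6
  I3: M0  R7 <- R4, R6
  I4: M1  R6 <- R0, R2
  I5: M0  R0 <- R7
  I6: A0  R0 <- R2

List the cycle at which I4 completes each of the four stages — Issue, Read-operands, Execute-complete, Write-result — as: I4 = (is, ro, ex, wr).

t=1  I1 issues→M0
t=2  I1 reads · I2 issues→A0
t=3  I2 reads
t=4  I2 exec-done
t=5  I2 writes R2
t=7  I1 exec-done
t=8  I1 writes R5
t=9  I3 issues→M0
t=10  I3 reads · I4 issues→M1
t=11  I4 reads
t=15  I3 exec-done
t=16  I3 writes R7 · I4 exec-done
t=17  I4 writes R6 · I5 issues→M0
t=18  I5 reads
t=23  I5 exec-done
t=24  I5 writes R0
t=25  I6 issues→A0
t=26  I6 reads
t=27  I6 exec-done
t=28  I6 writes R0

I4 = (10, 11, 16, 17)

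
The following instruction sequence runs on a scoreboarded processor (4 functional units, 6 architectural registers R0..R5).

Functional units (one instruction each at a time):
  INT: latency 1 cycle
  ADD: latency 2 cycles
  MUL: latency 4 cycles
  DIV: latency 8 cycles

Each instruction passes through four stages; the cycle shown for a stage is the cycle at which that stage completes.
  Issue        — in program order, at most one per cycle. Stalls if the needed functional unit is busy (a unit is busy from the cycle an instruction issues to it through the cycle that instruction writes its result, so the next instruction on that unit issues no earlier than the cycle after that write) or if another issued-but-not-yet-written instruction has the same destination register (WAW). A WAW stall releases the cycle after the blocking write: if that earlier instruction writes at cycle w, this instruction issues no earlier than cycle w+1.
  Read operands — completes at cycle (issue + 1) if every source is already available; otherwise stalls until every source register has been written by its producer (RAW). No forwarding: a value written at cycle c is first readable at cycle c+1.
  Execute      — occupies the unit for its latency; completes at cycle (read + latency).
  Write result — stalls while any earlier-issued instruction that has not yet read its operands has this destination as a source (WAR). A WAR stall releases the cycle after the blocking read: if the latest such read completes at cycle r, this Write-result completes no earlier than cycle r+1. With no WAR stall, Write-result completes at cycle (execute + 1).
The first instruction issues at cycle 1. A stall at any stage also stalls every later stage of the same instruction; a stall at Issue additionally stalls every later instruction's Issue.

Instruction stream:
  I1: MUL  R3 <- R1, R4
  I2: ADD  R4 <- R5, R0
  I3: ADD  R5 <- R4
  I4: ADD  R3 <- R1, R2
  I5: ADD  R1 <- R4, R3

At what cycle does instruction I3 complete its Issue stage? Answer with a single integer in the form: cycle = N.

cycle = 7

cycle 1: I1 issues→MUL
cycle 2: I1 reads, I2 issues→ADD
cycle 3: I2 reads
cycle 5: I2 exec-done
cycle 6: I1 exec-done, I2 writes R4
cycle 7: I1 writes R3, I3 issues→ADD
cycle 8: I3 reads
cycle 10: I3 exec-done
cycle 11: I3 writes R5
cycle 12: I4 issues→ADD
cycle 13: I4 reads
cycle 15: I4 exec-done
cycle 16: I4 writes R3
cycle 17: I5 issues→ADD
cycle 18: I5 reads
cycle 20: I5 exec-done
cycle 21: I5 writes R1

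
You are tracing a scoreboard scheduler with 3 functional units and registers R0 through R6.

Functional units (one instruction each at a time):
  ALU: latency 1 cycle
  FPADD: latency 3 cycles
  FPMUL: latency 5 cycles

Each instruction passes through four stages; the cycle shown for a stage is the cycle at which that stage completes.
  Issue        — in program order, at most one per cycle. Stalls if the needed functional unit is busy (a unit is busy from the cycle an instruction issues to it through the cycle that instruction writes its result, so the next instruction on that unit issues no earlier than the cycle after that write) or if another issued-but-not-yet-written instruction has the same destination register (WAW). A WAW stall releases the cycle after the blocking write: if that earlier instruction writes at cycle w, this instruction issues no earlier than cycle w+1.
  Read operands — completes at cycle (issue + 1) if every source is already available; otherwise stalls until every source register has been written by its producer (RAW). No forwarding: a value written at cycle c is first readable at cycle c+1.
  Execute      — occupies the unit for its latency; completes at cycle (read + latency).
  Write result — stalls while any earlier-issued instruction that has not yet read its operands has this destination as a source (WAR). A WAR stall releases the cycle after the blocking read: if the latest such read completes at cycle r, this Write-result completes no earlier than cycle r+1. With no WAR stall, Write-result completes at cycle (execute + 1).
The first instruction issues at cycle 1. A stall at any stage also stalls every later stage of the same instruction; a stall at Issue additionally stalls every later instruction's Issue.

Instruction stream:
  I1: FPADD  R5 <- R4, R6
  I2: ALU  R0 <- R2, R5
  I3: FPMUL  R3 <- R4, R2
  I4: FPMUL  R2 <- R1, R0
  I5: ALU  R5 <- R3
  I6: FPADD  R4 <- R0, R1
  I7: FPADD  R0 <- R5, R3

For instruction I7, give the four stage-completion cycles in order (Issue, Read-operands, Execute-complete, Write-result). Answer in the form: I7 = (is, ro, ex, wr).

I7 = (19, 20, 23, 24)

I1: IS=1 RO=2 EX=5 WR=6
I2: IS=2 RO=7 EX=8 WR=9  [RAW R5: wait I1 write@6]
I3: IS=3 RO=4 EX=9 WR=10
I4: IS=11 RO=12 EX=17 WR=18  [struct: FPMUL busy until I3 writes@10]
I5: IS=12 RO=13 EX=14 WR=15
I6: IS=13 RO=14 EX=17 WR=18
I7: IS=19 RO=20 EX=23 WR=24  [struct: FPADD busy until I6 writes@18]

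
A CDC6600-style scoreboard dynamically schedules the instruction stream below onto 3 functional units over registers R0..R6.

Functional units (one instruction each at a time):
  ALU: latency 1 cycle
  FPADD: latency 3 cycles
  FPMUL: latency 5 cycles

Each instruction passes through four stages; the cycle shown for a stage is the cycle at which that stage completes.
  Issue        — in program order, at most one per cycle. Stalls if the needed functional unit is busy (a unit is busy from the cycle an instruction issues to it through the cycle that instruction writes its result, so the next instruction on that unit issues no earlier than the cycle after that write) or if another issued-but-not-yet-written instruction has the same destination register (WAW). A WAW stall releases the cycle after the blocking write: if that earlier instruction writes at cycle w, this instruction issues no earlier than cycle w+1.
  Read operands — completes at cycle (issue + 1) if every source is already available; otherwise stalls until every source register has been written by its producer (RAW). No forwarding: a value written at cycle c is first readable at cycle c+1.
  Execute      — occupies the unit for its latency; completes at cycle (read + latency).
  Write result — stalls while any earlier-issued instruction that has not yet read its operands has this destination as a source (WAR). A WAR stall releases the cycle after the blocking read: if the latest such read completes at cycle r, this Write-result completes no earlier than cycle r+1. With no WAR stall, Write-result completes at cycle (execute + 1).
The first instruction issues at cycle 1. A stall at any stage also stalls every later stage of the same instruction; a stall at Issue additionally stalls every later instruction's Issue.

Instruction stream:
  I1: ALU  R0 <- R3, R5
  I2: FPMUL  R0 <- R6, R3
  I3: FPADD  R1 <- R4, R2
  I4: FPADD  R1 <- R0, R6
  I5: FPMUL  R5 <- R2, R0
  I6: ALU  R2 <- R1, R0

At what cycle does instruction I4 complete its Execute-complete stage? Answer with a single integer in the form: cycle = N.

cycle = 16

[I1] 1/2/3/4
[I2] 5/6/11/12  (WAW R0: wait I1 write@4)
[I3] 6/7/10/11
[I4] 12/13/16/17  (struct: FPADD busy until I3 writes@11)
[I5] 13/14/19/20
[I6] 14/18/19/20  (RAW R1: wait I4 write@17)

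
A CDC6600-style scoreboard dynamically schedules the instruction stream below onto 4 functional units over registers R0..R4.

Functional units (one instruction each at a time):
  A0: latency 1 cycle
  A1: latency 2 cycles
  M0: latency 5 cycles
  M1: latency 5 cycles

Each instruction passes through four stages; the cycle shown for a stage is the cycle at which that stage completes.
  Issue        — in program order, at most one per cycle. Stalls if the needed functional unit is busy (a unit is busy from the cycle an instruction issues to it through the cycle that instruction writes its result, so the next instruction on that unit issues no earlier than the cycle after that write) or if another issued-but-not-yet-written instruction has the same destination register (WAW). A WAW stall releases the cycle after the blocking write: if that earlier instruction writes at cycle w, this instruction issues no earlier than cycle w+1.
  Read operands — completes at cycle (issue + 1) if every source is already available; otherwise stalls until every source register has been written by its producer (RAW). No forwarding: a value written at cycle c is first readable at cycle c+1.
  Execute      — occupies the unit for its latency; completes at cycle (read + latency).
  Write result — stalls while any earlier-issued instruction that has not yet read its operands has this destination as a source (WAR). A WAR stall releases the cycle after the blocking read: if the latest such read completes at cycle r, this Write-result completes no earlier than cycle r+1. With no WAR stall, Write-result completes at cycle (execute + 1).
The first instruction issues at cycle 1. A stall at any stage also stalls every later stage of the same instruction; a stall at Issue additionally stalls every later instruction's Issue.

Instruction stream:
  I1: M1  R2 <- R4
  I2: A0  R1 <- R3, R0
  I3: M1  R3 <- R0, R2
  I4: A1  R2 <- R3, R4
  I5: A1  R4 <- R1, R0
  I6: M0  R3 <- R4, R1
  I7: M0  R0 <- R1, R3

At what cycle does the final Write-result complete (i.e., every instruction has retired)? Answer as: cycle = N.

cycle 1: I1 issues→M1
cycle 2: I1 reads · I2 issues→A0
cycle 3: I2 reads
cycle 4: I2 exec-done
cycle 5: I2 writes R1
cycle 7: I1 exec-done
cycle 8: I1 writes R2
cycle 9: I3 issues→M1
cycle 10: I3 reads · I4 issues→A1
cycle 15: I3 exec-done
cycle 16: I3 writes R3
cycle 17: I4 reads
cycle 19: I4 exec-done
cycle 20: I4 writes R2
cycle 21: I5 issues→A1
cycle 22: I5 reads · I6 issues→M0
cycle 24: I5 exec-done
cycle 25: I5 writes R4
cycle 26: I6 reads
cycle 31: I6 exec-done
cycle 32: I6 writes R3
cycle 33: I7 issues→M0
cycle 34: I7 reads
cycle 39: I7 exec-done
cycle 40: I7 writes R0

cycle = 40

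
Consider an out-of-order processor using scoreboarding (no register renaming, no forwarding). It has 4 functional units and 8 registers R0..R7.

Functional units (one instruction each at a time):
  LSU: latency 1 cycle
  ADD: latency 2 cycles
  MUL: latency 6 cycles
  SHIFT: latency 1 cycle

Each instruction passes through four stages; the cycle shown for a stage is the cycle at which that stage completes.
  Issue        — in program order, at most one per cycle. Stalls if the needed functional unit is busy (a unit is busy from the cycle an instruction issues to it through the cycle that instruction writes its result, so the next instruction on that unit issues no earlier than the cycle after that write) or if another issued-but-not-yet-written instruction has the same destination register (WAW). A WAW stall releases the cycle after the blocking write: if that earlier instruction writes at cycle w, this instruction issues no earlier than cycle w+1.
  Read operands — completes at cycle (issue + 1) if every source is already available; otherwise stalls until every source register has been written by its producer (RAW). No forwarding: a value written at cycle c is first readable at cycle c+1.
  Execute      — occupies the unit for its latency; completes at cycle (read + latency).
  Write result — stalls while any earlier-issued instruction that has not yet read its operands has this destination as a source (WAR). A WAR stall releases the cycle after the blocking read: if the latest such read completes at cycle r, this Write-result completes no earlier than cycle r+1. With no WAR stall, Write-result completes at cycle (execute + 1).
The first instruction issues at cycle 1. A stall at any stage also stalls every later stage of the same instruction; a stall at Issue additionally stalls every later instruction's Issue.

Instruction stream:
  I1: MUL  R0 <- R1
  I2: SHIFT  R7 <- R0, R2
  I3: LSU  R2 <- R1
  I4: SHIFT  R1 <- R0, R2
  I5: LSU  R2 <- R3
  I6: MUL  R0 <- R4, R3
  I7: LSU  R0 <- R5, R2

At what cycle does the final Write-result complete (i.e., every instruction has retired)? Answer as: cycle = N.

[1] issue I1 (MUL)
[2] I1 read-ops | issue I2 (SHIFT)
[3] issue I3 (LSU)
[4] I3 read-ops
[5] I3 finished on LSU
[8] I1 finished on MUL
[9] I1→R0
[10] I2 read-ops
[11] I2 finished on SHIFT | I3→R2
[12] I2→R7
[13] issue I4 (SHIFT)
[14] I4 read-ops | issue I5 (LSU)
[15] I4 finished on SHIFT | I5 read-ops | issue I6 (MUL)
[16] I4→R1 | I5 finished on LSU | I6 read-ops
[17] I5→R2
[22] I6 finished on MUL
[23] I6→R0
[24] issue I7 (LSU)
[25] I7 read-ops
[26] I7 finished on LSU
[27] I7→R0

cycle = 27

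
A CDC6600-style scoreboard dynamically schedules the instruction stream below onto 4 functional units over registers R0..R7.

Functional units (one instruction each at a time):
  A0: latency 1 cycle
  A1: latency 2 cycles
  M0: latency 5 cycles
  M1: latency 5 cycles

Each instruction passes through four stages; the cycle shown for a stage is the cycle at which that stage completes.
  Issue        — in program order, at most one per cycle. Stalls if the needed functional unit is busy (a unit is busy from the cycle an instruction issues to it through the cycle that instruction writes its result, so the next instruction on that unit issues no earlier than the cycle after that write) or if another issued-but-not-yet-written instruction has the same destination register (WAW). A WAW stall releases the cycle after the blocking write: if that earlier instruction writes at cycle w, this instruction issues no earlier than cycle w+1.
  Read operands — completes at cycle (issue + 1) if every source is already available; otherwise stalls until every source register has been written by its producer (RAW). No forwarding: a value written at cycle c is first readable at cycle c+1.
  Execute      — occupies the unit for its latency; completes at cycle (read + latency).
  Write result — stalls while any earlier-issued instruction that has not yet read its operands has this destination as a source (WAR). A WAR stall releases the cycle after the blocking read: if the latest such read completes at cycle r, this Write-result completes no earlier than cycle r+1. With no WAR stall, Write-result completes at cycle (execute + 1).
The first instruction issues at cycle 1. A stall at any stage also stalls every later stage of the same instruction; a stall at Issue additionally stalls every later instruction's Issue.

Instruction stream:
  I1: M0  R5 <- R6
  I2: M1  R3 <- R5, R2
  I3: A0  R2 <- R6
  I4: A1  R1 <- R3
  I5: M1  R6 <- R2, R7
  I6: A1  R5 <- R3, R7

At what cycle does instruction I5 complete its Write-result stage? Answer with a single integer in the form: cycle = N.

cycle 1: I1 issues→M0
cycle 2: I1 reads · I2 issues→M1
cycle 3: I3 issues→A0
cycle 4: I3 reads · I4 issues→A1
cycle 5: I3 exec-done
cycle 7: I1 exec-done
cycle 8: I1 writes R5
cycle 9: I2 reads
cycle 10: I3 writes R2
cycle 14: I2 exec-done
cycle 15: I2 writes R3
cycle 16: I4 reads · I5 issues→M1
cycle 17: I5 reads
cycle 18: I4 exec-done
cycle 19: I4 writes R1
cycle 20: I6 issues→A1
cycle 21: I6 reads
cycle 22: I5 exec-done
cycle 23: I5 writes R6 · I6 exec-done
cycle 24: I6 writes R5

cycle = 23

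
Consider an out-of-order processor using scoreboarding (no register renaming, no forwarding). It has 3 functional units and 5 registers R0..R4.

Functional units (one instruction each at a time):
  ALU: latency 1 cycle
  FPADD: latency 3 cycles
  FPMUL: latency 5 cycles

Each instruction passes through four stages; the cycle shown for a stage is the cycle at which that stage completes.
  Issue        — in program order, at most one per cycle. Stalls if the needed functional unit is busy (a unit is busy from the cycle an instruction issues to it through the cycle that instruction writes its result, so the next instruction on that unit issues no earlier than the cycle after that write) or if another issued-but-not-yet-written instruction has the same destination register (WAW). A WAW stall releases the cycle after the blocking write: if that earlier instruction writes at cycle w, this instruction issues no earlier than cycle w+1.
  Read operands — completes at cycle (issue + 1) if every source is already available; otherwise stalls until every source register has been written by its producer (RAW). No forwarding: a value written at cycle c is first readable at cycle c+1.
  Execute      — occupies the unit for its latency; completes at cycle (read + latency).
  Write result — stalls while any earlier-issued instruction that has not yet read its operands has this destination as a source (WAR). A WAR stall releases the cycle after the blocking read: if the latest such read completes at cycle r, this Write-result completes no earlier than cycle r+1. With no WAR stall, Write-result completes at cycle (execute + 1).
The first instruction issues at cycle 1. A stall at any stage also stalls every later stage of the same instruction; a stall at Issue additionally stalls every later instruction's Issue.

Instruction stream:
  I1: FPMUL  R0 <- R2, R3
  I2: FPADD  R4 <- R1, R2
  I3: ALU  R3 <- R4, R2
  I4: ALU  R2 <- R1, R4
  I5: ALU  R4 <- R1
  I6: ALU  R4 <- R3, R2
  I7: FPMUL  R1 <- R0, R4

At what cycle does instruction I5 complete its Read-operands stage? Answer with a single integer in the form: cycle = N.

c1: I1 dispatched to FPMUL
c2: I1 operands ready · I2 dispatched to FPADD
c3: I2 operands ready · I3 dispatched to ALU
c6: I2 complete
c7: I1 complete · R4←I2
c8: R0←I1 · I3 operands ready
c9: I3 complete
c10: R3←I3
c11: I4 dispatched to ALU
c12: I4 operands ready
c13: I4 complete
c14: R2←I4
c15: I5 dispatched to ALU
c16: I5 operands ready
c17: I5 complete
c18: R4←I5
c19: I6 dispatched to ALU
c20: I6 operands ready · I7 dispatched to FPMUL
c21: I6 complete
c22: R4←I6
c23: I7 operands ready
c28: I7 complete
c29: R1←I7

cycle = 16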